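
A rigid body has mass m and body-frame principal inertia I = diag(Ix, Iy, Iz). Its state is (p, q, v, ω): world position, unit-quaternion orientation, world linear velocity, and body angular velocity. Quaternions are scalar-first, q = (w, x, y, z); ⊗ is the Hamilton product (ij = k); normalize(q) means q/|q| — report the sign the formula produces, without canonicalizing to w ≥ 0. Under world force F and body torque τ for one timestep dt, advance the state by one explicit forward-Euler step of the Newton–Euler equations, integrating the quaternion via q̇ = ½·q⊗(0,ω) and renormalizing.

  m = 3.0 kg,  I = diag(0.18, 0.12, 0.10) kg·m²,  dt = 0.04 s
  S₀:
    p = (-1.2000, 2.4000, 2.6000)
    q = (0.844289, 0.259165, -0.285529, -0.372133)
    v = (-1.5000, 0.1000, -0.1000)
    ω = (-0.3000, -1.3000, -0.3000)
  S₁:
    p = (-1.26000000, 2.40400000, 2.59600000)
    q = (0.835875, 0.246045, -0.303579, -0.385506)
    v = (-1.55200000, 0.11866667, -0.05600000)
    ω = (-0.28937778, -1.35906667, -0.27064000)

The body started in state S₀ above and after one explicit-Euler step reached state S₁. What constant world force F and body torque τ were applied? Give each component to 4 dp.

rate change Δω = (0.01062222, -0.05906667, 0.02936000)
ω₀×(Iω₀) = (-0.0078, 0.0072, -0.0234)
applied torque τ = (0.0400, -0.1700, 0.0500)
v₁ − v₀ = (-0.05200000, 0.01866667, 0.04400000)
applied force F = (-3.9000, 1.4000, 3.3000)

F = (-3.9000, 1.4000, 3.3000)
τ = (0.0400, -0.1700, 0.0500)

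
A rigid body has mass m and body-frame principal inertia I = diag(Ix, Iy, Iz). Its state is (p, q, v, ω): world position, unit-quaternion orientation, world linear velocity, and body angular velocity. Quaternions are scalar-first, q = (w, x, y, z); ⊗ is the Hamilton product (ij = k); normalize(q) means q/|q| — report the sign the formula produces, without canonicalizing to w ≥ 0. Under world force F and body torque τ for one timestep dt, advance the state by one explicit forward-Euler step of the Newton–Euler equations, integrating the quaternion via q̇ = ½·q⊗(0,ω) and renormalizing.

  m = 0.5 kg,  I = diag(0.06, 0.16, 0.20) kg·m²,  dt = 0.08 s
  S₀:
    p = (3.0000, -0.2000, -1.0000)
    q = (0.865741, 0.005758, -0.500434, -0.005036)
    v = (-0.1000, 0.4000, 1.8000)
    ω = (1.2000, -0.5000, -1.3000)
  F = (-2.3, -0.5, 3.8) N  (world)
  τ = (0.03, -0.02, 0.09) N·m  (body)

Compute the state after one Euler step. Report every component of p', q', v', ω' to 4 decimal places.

p' = (2.9920, -0.1680, -0.8560)
q' = (0.8529, 0.0730, -0.5163, -0.0261)
v' = (-0.4680, 0.3200, 2.4080)
ω' = (1.2053, -0.6192, -1.2400)

precession coupling ω×(Iω) = (0.0260, 0.2184, -0.0600)
α = I⁻¹(τ − ω×Iω) = (0.0667, -1.4900, 0.7500)
new body rate ω' = (1.2053, -0.6192, -1.2400)
Hamilton product q⊗(0,ω) = (-0.2636734, 1.6869354, -0.4314283, -0.5278215)
q + ½dt·q⊗(0,ω), renormalized = (0.8529, 0.0730, -0.5163, -0.0261)
a = (-4.6000, -1.0000, 7.6000)
p' = p + v·dt = (2.9920, -0.1680, -0.8560)
v + (F/m)dt = (-0.4680, 0.3200, 2.4080)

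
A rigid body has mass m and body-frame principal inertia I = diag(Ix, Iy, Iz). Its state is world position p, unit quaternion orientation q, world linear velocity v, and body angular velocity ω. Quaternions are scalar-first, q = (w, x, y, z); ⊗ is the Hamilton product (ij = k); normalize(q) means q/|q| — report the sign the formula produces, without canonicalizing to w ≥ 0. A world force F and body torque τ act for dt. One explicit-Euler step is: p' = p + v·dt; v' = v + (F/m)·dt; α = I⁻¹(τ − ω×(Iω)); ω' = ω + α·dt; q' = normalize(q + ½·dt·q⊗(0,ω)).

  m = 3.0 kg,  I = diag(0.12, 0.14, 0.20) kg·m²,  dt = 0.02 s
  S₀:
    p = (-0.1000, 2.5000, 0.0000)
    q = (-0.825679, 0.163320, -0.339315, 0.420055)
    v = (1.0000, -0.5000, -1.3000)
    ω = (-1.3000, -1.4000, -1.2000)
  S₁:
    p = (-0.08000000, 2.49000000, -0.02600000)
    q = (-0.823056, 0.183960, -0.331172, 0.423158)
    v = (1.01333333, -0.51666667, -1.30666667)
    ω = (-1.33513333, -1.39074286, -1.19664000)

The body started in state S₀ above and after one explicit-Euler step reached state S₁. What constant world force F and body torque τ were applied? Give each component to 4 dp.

F = (2.0000, -2.5000, -1.0000)
τ = (-0.1100, -0.0600, 0.0700)

v₁ − v₀ = (0.01333333, -0.01666667, -0.00666667)
F = m·Δv/dt = (2.0000, -2.5000, -1.0000)
ω₁ − ω₀ = (-0.03513333, 0.00925714, 0.00336000)
precession coupling = (0.1008, -0.1248, 0.0364)
applied torque τ = (-0.1100, -0.0600, 0.0700)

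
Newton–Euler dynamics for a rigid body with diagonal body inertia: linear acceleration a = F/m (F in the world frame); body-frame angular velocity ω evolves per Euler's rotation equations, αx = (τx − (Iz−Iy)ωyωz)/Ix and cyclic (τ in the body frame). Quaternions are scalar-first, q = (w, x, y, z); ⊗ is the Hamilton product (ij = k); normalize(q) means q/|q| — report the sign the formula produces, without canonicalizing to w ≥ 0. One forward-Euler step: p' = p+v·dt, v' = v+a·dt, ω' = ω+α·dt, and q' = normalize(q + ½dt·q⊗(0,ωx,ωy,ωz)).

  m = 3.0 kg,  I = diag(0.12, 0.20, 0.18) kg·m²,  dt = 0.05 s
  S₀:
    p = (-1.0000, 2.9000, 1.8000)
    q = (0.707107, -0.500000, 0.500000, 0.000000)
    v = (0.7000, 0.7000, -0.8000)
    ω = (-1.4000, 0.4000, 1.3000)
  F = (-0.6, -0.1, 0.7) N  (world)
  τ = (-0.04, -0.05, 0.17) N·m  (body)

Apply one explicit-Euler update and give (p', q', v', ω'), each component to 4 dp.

p' = (-0.9650, 2.9350, 1.7600)
q' = (0.6838, -0.5079, 0.5227, 0.0354)
v' = (0.6900, 0.6983, -0.7883)
ω' = (-1.4123, 0.3602, 1.3597)

α = I⁻¹(τ − ω×Iω) = (-0.2467, -0.7960, 1.1933)
ω + α·dt = (-1.4123, 0.3602, 1.3597)
Hamilton product q⊗(0,ω) = (-0.9000000, -0.3399498, 0.9328428, 1.4192391)
updated quaternion q' = (0.6838, -0.5079, 0.5227, 0.0354)
p + v·dt = (-0.9650, 2.9350, 1.7600)
v' = v + a·dt = (0.6900, 0.6983, -0.7883)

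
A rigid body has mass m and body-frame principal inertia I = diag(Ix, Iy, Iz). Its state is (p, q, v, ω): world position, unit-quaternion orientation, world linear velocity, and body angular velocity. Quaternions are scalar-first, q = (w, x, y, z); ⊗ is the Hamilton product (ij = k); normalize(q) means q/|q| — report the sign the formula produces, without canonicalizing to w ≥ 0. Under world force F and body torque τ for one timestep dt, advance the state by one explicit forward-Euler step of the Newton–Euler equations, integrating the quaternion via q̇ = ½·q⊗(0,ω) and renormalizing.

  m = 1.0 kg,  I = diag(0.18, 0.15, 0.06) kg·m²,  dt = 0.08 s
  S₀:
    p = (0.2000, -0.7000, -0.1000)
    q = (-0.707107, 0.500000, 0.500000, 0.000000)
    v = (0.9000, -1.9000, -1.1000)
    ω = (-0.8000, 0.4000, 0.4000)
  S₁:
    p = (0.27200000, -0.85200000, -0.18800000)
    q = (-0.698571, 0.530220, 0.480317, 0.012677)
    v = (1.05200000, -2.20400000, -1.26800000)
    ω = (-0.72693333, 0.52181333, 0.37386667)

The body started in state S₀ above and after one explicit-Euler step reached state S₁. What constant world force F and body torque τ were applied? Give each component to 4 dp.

ω₁ − ω₀ = (0.07306667, 0.12181333, -0.02613333)
gyro term ω₀×Iω₀ = (-0.0144, -0.0384, 0.0096)
I·α + gyro = (0.1500, 0.1900, -0.0100)
v₁ − v₀ = (0.15200000, -0.30400000, -0.16800000)
applied force F = (1.9000, -3.8000, -2.1000)

F = (1.9000, -3.8000, -2.1000)
τ = (0.1500, 0.1900, -0.0100)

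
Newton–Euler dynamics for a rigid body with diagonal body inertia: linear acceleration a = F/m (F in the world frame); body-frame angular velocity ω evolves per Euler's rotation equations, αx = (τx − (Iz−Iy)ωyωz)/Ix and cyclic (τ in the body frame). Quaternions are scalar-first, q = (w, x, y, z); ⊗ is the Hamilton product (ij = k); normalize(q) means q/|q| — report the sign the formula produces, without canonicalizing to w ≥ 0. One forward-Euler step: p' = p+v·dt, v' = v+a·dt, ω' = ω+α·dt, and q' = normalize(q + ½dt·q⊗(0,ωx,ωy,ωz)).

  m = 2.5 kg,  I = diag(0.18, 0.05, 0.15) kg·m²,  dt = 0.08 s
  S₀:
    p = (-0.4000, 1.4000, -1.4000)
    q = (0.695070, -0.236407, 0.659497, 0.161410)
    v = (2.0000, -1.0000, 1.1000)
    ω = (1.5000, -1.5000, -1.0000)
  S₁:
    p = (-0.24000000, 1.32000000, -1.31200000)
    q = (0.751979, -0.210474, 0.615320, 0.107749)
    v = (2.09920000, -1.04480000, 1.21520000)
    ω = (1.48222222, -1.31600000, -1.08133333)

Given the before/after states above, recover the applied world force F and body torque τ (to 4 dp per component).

F = (3.1000, -1.4000, 3.6000)
τ = (0.1100, 0.0700, 0.1400)

rate change Δω = (-0.01777778, 0.18400000, -0.08133333)
applied torque τ = (0.1100, 0.0700, 0.1400)
v₁ − v₀ = (0.09920000, -0.04480000, 0.11520000)
F = m·Δv/dt = (3.1000, -1.4000, 3.6000)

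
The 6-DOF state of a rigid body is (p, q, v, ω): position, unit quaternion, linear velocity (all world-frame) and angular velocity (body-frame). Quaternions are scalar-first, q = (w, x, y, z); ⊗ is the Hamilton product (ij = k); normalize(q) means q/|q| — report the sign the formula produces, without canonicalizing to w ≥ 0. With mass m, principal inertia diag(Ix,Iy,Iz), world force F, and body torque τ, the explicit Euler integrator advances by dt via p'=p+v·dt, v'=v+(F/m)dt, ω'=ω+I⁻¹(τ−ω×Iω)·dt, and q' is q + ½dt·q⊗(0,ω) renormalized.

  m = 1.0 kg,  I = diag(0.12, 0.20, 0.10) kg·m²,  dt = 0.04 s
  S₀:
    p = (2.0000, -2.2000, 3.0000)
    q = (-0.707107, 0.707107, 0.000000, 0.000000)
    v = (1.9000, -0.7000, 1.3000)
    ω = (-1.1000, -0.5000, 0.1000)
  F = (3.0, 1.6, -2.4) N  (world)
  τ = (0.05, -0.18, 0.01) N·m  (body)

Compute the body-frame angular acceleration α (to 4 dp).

α = (0.3750, -0.8890, -0.3400)

precession coupling ω×(Iω) = (0.0050, -0.0022, 0.0440)
(τ − ω×Iω)/I = (0.3750, -0.8890, -0.3400)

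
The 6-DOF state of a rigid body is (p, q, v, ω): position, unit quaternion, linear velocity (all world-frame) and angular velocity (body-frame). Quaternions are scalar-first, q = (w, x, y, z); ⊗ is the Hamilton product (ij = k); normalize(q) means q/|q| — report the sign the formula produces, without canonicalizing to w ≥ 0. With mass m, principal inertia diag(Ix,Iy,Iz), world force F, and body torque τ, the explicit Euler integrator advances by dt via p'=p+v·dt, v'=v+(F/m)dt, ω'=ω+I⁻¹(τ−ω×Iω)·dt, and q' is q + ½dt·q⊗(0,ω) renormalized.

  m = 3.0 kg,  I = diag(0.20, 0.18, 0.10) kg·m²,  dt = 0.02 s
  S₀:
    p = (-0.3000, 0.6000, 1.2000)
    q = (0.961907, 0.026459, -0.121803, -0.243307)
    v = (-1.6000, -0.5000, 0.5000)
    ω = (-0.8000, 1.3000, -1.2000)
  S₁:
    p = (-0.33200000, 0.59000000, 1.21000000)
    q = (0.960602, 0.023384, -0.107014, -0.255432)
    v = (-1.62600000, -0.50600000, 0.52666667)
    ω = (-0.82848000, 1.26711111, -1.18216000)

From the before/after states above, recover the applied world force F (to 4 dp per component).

F = (-3.9000, -0.9000, 4.0000)

velocity change Δv = (-0.02600000, -0.00600000, 0.02666667)
m·(v₁−v₀)/dt = (-3.9000, -0.9000, 4.0000)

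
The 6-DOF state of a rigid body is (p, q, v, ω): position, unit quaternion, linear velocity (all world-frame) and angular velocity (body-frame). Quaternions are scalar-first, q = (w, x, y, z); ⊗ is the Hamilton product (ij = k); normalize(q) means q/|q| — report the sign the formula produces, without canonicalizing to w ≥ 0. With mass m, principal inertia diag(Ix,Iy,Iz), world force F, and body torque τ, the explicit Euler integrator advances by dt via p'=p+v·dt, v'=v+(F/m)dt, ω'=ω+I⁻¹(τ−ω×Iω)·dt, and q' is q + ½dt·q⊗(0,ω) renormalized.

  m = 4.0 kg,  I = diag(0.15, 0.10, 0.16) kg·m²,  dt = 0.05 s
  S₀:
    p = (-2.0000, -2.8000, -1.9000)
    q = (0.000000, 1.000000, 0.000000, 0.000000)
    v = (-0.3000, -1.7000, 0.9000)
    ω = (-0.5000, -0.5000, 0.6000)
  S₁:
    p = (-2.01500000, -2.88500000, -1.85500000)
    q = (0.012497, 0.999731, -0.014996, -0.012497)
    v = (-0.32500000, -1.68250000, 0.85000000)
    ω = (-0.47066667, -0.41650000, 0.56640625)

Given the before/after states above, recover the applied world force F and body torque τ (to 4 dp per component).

velocity change Δv = (-0.02500000, 0.01750000, -0.05000000)
m·(v₁−v₀)/dt = (-2.0000, 1.4000, -4.0000)
ω₁ − ω₀ = (0.02933333, 0.08350000, -0.03359375)
ω₀×(Iω₀) = (-0.0180, 0.0030, -0.0125)
τ = I·(Δω/dt) + ω₀×(Iω₀) = (0.0700, 0.1700, -0.1200)

F = (-2.0000, 1.4000, -4.0000)
τ = (0.0700, 0.1700, -0.1200)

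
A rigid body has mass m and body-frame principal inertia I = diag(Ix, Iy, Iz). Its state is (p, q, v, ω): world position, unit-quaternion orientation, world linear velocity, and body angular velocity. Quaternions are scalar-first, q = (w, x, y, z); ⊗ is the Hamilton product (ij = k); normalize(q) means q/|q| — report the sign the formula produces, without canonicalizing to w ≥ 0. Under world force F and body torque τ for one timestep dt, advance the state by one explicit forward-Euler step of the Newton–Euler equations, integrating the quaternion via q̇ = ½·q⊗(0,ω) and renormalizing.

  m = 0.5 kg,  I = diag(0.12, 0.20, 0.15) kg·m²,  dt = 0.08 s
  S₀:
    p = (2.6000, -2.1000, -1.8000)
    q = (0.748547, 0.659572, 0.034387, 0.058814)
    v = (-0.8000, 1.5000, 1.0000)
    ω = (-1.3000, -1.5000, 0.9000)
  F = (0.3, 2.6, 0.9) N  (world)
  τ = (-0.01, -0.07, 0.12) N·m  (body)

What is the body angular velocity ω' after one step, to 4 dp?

ω×(Iω) gyroscopic = (0.0675, 0.0351, 0.1560)
(τ − ω×Iω)/I = (-0.6458, -0.5255, -0.2400)
new body rate ω' = (-1.3517, -1.5420, 0.8808)

ω' = (-1.3517, -1.5420, 0.8808)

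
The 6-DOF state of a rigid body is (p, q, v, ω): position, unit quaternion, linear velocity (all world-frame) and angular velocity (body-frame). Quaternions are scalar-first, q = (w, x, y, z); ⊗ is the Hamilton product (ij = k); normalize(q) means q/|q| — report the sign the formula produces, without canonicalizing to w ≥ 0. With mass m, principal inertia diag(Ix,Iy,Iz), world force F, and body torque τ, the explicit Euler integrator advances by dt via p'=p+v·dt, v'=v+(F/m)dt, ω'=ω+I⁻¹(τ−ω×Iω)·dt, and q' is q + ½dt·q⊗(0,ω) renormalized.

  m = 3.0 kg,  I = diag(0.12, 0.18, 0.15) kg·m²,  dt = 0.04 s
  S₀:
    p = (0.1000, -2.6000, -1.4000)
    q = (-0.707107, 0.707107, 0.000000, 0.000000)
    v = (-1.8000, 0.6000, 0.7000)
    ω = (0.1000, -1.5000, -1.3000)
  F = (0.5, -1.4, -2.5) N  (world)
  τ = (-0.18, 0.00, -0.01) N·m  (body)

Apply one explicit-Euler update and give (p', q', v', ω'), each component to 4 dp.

p' = (0.0280, -2.5760, -1.3720)
q' = (-0.7080, 0.7051, 0.0396, -0.0028)
v' = (-1.7933, 0.5813, 0.6667)
ω' = (0.0595, -1.5009, -1.3003)

a = F/m = (0.1667, -0.4667, -0.8333)
new position p' = (0.0280, -2.5760, -1.3720)
v' = v + a·dt = (-1.7933, 0.5813, 0.6667)
gyro term ω×Iω = (-0.0585, 0.0039, -0.0090)
α = I⁻¹(τ − ω×Iω) = (-1.0125, -0.0217, -0.0067)
ω + α·dt = (0.0595, -1.5009, -1.3003)
2q̇ = q⊗(0,ω) = (-0.0707107, -0.0707107, 1.9798996, -0.1414214)
q + ½dt·q⊗(0,ω), renormalized = (-0.7080, 0.7051, 0.0396, -0.0028)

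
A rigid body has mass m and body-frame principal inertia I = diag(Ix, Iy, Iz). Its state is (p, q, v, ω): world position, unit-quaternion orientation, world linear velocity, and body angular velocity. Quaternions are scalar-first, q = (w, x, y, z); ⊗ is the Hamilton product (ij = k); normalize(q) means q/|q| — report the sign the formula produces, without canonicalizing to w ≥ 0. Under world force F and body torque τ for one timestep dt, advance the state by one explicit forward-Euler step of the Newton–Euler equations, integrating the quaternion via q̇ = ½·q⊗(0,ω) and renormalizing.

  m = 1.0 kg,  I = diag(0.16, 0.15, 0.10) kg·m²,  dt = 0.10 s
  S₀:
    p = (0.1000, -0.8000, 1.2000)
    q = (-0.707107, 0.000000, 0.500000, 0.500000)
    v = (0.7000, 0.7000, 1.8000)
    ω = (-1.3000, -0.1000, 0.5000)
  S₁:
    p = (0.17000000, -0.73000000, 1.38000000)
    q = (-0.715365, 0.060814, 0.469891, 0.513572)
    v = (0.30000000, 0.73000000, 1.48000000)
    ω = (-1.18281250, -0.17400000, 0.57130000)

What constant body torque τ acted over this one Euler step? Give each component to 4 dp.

τ = (0.1900, -0.1500, 0.0700)

ω₁ − ω₀ = (0.11718750, -0.07400000, 0.07130000)
precession coupling = (0.0025, -0.0390, -0.0013)
applied torque τ = (0.1900, -0.1500, 0.0700)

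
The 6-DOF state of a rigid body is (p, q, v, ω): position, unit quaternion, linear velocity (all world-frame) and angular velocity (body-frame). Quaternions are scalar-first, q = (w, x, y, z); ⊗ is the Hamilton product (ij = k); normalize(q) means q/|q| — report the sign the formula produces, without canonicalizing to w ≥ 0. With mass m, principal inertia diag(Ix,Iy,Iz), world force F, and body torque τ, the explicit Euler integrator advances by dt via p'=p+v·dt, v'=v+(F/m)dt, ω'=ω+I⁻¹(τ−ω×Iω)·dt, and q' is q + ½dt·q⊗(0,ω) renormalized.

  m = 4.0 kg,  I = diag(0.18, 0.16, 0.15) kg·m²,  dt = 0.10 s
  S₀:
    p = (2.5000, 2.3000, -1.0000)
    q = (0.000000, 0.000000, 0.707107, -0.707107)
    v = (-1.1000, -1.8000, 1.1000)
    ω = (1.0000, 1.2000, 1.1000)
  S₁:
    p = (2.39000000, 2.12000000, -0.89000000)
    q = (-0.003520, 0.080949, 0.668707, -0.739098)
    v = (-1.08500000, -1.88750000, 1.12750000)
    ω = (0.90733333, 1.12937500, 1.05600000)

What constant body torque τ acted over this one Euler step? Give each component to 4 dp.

τ = (-0.1800, -0.0800, -0.0900)

rate change Δω = (-0.09266667, -0.07062500, -0.04400000)
gyro term ω₀×Iω₀ = (-0.0132, 0.0330, -0.0240)
τ = I·(Δω/dt) + ω₀×(Iω₀) = (-0.1800, -0.0800, -0.0900)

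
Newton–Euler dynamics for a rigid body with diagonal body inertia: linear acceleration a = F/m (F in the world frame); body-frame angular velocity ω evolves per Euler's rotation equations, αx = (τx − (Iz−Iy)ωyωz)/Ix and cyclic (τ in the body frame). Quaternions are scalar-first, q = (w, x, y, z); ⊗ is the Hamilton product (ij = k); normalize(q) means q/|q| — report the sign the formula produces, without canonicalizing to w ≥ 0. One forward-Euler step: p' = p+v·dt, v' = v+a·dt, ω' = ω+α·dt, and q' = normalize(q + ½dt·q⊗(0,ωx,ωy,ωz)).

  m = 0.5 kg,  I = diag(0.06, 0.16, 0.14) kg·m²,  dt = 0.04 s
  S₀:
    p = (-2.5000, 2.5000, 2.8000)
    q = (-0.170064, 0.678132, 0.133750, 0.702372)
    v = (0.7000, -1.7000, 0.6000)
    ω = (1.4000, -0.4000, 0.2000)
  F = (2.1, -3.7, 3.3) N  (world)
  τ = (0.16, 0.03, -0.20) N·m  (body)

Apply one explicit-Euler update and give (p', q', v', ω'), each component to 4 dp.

p' = (-2.4720, 2.4320, 2.8240)
q' = (-0.1907, 0.6792, 0.1520, 0.6922)
v' = (0.8680, -1.9960, 0.8640)
ω' = (1.5056, -0.3869, 0.1589)

a = (4.2000, -7.4000, 6.6000)
new position p' = (-2.4720, 2.4320, 2.8240)
v' = v + a·dt = (0.8680, -1.9960, 0.8640)
α = I⁻¹(τ − ω×Iω) = (2.6400, 0.3275, -1.0286)
ω + α·dt = (1.5056, -0.3869, 0.1589)
Hamilton product q⊗(0,ω) = (-1.0363592, 0.0696092, 0.9157200, -0.4925156)
q' = normalize(q + ½dt·q⊗(0,ω)) = (-0.1907, 0.6792, 0.1520, 0.6922)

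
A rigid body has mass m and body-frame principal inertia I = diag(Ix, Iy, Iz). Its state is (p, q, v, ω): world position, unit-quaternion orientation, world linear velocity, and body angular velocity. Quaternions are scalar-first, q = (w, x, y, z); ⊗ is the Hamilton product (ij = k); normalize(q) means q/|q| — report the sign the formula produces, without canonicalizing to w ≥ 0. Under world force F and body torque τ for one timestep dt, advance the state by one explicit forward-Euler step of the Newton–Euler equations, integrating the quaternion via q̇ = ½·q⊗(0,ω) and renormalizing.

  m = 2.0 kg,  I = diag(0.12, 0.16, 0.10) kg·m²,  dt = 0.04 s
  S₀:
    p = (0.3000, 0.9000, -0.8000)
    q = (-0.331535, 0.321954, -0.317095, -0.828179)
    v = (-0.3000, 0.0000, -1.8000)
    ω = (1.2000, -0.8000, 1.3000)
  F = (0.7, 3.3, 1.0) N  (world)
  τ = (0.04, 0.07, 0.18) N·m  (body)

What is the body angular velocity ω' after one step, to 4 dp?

ω' = (1.1925, -0.7903, 1.3874)

precession coupling ω×(Iω) = (0.0624, 0.0312, -0.0384)
(τ − ω×Iω)/I = (-0.1867, 0.2425, 2.1840)
ω' = ω + α·dt = (1.1925, -0.7903, 1.3874)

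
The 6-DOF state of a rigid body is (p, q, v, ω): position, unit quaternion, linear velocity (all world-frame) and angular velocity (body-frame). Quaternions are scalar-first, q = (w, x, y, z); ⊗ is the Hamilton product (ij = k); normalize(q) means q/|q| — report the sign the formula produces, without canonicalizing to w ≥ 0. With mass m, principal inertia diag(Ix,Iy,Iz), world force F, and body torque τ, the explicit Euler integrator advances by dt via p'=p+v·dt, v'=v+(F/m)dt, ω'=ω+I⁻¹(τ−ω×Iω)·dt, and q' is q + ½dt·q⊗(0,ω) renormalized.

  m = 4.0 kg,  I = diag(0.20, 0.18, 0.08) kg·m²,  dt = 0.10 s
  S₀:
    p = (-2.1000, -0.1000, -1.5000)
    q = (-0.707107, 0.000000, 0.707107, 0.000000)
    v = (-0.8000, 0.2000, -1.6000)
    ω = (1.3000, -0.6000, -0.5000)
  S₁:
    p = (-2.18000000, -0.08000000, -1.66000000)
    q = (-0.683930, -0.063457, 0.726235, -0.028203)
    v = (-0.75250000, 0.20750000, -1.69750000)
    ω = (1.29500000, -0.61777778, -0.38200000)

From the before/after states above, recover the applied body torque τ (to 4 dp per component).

τ = (-0.0400, -0.1100, 0.1100)

Δω = ω₁−ω₀ = (-0.00500000, -0.01777778, 0.11800000)
I·α + gyro = (-0.0400, -0.1100, 0.1100)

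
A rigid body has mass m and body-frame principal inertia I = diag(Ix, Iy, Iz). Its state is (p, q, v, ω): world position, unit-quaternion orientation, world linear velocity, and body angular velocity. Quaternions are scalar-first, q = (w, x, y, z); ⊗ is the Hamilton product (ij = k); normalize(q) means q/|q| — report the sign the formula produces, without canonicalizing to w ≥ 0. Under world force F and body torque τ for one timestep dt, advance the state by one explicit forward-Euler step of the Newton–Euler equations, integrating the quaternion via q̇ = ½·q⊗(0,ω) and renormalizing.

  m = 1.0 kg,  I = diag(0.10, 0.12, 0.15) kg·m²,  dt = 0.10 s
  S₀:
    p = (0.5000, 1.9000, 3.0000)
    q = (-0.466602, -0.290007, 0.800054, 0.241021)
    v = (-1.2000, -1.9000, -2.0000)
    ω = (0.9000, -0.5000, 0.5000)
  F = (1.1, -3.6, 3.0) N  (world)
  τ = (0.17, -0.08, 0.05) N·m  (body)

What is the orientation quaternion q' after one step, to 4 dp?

q' = (-0.4389, -0.2845, 0.8285, 0.2003)

2q̇ = q⊗(0,ω) = (0.5405228, 0.1005957, 0.5952234, -0.8083461)
q' = normalize(q + ½dt·q⊗(0,ω)) = (-0.4389, -0.2845, 0.8285, 0.2003)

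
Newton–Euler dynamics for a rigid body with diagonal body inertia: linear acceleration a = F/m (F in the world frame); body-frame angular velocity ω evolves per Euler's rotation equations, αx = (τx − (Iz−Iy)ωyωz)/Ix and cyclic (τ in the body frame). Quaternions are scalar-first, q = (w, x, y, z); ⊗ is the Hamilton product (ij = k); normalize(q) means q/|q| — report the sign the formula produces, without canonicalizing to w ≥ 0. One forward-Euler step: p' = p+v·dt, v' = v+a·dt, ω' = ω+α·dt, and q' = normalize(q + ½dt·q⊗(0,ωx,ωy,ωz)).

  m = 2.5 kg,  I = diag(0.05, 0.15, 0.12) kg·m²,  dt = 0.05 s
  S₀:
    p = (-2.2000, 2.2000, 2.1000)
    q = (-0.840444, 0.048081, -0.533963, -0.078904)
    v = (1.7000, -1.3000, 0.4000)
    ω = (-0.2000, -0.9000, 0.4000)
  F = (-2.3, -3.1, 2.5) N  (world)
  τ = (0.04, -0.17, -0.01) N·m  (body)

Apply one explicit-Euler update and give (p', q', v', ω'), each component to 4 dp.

a = F/m = (-0.9200, -1.2400, 1.0000)
p' = p + v·dt = (-2.1150, 2.1350, 2.1200)
new velocity v' = (1.6540, -1.3620, 0.4500)
α = I⁻¹(τ − ω×Iω) = (0.5840, -1.1707, -0.2333)
ω + α·dt = (-0.1708, -0.9585, 0.3883)
q⊗(0,ω) = (-0.4393889, -0.1165100, 0.7529480, -0.4862431)
updated quaternion q' = (-0.8512, 0.0452, -0.5150, -0.0910)

p' = (-2.1150, 2.1350, 2.1200)
q' = (-0.8512, 0.0452, -0.5150, -0.0910)
v' = (1.6540, -1.3620, 0.4500)
ω' = (-0.1708, -0.9585, 0.3883)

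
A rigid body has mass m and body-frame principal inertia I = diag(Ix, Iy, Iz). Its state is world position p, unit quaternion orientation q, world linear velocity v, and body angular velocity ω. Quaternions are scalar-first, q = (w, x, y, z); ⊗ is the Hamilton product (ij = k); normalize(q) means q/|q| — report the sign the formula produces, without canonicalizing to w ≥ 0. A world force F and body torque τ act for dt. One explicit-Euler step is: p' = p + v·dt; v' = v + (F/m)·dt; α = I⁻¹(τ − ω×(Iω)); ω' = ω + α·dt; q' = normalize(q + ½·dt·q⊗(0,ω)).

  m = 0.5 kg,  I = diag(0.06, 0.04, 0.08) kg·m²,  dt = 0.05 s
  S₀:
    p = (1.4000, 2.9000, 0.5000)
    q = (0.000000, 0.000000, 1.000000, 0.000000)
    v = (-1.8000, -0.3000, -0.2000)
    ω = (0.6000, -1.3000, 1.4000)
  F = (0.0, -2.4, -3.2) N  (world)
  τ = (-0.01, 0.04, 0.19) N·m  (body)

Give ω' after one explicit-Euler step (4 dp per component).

ω' = (0.6523, -1.2290, 1.5090)

ω×(Iω) gyroscopic = (-0.0728, -0.0168, 0.0156)
(τ − ω×Iω)/I = (1.0467, 1.4200, 2.1800)
new body rate ω' = (0.6523, -1.2290, 1.5090)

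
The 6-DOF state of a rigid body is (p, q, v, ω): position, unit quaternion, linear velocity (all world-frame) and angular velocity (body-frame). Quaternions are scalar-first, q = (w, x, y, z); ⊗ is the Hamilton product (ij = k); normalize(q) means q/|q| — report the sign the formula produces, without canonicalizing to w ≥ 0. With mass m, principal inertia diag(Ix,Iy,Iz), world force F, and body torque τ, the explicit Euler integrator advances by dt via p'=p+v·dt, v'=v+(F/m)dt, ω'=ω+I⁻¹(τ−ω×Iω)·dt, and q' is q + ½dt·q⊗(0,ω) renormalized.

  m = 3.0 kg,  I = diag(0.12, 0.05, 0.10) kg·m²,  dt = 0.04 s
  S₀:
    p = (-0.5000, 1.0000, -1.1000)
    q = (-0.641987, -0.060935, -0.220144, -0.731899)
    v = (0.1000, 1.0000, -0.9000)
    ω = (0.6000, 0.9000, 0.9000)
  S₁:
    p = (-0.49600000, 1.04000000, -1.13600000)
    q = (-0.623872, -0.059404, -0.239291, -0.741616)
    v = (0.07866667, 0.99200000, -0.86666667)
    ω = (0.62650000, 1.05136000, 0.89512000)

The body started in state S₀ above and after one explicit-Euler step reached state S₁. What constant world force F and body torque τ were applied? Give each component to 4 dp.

F = (-1.6000, -0.6000, 2.5000)
τ = (0.1200, 0.2000, -0.0500)

Δω = ω₁−ω₀ = (0.02650000, 0.15136000, -0.00488000)
gyro term ω₀×Iω₀ = (0.0405, 0.0108, -0.0378)
I·α + gyro = (0.1200, 0.2000, -0.0500)
velocity change Δv = (-0.02133333, -0.00800000, 0.03333333)
F = m·Δv/dt = (-1.6000, -0.6000, 2.5000)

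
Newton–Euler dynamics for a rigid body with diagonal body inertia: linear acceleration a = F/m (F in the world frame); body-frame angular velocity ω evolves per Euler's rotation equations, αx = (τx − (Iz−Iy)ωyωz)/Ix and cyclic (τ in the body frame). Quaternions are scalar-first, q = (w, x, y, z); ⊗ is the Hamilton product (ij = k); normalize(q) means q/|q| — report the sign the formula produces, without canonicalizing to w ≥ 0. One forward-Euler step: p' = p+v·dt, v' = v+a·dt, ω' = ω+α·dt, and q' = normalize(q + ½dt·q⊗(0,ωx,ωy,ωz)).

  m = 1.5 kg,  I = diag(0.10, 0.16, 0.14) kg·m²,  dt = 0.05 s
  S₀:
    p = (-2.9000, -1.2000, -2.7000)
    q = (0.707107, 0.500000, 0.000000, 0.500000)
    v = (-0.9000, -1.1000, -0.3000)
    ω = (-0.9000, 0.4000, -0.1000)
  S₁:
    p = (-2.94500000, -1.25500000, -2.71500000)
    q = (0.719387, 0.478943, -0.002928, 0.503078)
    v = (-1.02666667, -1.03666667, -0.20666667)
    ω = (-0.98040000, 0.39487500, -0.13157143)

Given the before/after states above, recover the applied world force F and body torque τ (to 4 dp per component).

rate change Δω = (-0.08040000, -0.00512500, -0.03157143)
precession coupling = (0.0008, -0.0036, -0.0216)
I·α + gyro = (-0.1600, -0.0200, -0.1100)
v₁ − v₀ = (-0.12666667, 0.06333333, 0.09333333)
applied force F = (-3.8000, 1.9000, 2.8000)

F = (-3.8000, 1.9000, 2.8000)
τ = (-0.1600, -0.0200, -0.1100)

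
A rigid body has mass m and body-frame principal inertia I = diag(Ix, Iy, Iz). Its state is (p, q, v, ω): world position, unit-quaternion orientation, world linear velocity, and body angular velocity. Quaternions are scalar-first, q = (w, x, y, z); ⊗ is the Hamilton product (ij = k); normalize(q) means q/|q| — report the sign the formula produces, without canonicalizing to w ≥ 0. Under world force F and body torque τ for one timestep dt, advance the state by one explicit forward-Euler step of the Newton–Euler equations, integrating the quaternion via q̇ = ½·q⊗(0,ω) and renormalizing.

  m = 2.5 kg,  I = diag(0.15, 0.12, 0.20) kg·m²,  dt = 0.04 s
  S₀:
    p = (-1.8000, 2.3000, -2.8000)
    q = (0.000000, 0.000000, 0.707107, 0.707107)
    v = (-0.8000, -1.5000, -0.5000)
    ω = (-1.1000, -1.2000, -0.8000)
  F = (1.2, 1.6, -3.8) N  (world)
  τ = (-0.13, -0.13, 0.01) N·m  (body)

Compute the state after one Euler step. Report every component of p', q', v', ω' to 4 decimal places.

a = F/m = (0.4800, 0.6400, -1.5200)
new position p' = (-1.8320, 2.2400, -2.8200)
new velocity v' = (-0.7808, -1.4744, -0.5608)
angular accel α = (-1.3787, -0.7167, 0.2480)
new body rate ω' = (-1.1551, -1.2287, -0.7901)
q⊗(0,ω) = (1.4142140, 0.2828428, -0.7778177, 0.7778177)
q' = normalize(q + ½dt·q⊗(0,ω)) = (0.0283, 0.0057, 0.6911, 0.7222)

p' = (-1.8320, 2.2400, -2.8200)
q' = (0.0283, 0.0057, 0.6911, 0.7222)
v' = (-0.7808, -1.4744, -0.5608)
ω' = (-1.1551, -1.2287, -0.7901)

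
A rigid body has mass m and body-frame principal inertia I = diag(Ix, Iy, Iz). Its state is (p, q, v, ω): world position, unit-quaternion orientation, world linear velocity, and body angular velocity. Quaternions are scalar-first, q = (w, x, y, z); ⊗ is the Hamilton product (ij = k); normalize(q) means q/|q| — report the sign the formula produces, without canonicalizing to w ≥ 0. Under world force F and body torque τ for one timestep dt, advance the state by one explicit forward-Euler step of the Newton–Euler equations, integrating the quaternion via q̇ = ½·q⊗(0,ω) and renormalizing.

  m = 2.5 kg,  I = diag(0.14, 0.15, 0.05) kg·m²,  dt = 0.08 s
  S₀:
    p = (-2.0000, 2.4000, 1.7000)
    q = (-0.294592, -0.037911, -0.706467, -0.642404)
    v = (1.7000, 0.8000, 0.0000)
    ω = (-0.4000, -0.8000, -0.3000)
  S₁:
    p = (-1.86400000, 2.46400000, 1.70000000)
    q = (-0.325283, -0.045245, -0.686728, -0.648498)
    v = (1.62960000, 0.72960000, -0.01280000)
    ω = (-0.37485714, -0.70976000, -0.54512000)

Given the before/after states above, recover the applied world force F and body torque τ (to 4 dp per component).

Δω = ω₁−ω₀ = (0.02514286, 0.09024000, -0.24512000)
τ = I·(Δω/dt) + ω₀×(Iω₀) = (0.0200, 0.1800, -0.1500)
velocity change Δv = (-0.07040000, -0.07040000, -0.01280000)
F = m·Δv/dt = (-2.2000, -2.2000, -0.4000)

F = (-2.2000, -2.2000, -0.4000)
τ = (0.0200, 0.1800, -0.1500)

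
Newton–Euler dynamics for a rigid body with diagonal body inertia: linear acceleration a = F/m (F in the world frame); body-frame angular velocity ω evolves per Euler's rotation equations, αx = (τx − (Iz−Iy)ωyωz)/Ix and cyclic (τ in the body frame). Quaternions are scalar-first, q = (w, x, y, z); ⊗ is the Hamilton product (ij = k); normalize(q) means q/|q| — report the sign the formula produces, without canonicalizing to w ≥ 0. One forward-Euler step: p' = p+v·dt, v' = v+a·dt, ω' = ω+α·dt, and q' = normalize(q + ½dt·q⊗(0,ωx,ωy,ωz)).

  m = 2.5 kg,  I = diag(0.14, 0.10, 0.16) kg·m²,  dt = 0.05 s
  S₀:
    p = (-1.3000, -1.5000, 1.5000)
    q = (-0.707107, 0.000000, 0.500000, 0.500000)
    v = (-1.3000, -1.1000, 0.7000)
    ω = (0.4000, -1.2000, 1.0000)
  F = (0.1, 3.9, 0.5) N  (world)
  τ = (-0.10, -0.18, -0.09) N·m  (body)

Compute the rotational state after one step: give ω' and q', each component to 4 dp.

(τ − ω×Iω)/I = (-0.2000, -1.7200, -0.6825)
ω + α·dt = (0.3900, -1.2860, 0.9659)
Hamilton product q⊗(0,ω) = (0.1000000, 0.8171572, 1.0485284, -0.9071070)
updated quaternion q' = (-0.7040, 0.0204, 0.5258, 0.4769)

ω' = (0.3900, -1.2860, 0.9659)
q' = (-0.7040, 0.0204, 0.5258, 0.4769)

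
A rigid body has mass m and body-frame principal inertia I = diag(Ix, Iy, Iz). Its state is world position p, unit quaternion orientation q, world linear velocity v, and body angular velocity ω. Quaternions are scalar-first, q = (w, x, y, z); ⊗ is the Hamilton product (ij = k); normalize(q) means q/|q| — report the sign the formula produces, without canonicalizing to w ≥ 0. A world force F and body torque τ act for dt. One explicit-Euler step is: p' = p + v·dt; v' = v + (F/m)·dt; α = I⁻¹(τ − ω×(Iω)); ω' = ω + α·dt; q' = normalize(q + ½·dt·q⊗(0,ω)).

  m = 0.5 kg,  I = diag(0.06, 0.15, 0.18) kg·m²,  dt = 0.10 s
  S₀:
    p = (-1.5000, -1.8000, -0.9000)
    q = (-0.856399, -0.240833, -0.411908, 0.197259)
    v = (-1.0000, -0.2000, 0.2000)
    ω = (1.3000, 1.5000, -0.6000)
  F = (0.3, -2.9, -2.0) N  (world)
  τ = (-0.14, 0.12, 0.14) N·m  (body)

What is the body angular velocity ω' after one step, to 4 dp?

ω' = (1.1117, 1.5176, -0.6197)

gyro term ω×Iω = (-0.0270, 0.0936, 0.1755)
angular accel α = (-1.8833, 0.1760, -0.1972)
ω' = ω + α·dt = (1.1117, 1.5176, -0.6197)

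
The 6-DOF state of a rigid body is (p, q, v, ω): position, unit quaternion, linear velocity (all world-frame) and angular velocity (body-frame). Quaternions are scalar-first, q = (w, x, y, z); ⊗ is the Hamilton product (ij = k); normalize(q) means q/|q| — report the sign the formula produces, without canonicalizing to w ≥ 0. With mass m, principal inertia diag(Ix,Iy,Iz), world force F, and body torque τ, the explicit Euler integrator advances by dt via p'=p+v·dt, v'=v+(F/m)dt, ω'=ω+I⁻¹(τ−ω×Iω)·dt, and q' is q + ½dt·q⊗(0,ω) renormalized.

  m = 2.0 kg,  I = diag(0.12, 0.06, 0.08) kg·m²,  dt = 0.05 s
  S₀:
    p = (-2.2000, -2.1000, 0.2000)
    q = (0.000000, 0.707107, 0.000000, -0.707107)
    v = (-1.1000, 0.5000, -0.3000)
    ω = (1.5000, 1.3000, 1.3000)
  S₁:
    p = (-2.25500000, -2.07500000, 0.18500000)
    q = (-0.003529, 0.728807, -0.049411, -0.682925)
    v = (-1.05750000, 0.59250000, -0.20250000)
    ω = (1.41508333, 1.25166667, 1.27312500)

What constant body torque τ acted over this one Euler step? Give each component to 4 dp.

τ = (-0.1700, 0.0200, -0.1600)

ω₁ − ω₀ = (-0.08491667, -0.04833333, -0.02687500)
precession coupling = (0.0338, 0.0780, -0.1170)
applied torque τ = (-0.1700, 0.0200, -0.1600)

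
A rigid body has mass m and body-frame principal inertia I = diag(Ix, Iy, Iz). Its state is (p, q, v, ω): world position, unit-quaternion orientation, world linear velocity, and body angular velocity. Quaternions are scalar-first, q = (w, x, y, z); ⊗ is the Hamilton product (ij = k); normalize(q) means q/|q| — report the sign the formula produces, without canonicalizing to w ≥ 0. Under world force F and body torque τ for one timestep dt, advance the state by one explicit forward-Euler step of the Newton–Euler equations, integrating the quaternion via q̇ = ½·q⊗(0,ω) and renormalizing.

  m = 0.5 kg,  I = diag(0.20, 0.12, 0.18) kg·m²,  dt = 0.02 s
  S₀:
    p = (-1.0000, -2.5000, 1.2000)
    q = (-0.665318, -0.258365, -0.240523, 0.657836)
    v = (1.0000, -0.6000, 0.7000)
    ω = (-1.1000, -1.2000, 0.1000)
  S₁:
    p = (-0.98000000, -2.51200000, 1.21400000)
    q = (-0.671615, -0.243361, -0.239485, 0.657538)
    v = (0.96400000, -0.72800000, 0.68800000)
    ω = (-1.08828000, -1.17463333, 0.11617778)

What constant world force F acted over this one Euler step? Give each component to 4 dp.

F = (-0.9000, -3.2000, -0.3000)

Δv = v₁−v₀ = (-0.03600000, -0.12800000, -0.01200000)
applied force F = (-0.9000, -3.2000, -0.3000)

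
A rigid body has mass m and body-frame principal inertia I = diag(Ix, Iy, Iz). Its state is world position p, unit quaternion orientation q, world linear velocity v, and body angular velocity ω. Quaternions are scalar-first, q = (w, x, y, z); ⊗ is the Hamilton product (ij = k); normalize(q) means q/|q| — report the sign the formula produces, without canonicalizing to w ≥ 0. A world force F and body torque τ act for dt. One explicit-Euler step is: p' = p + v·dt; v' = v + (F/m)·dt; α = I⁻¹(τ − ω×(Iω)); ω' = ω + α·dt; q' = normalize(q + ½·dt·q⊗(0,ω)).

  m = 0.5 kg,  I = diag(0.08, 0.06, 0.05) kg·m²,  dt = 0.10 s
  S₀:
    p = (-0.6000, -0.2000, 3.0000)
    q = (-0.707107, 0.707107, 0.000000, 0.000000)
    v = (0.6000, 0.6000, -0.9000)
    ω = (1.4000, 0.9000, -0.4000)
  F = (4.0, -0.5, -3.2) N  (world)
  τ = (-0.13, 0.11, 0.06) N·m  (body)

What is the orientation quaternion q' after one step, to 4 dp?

2q̇ = q⊗(0,ω) = (-0.9899498, -0.9899498, -0.3535535, 0.9192391)
updated quaternion q' = (-0.7538, 0.6552, -0.0176, 0.0458)

q' = (-0.7538, 0.6552, -0.0176, 0.0458)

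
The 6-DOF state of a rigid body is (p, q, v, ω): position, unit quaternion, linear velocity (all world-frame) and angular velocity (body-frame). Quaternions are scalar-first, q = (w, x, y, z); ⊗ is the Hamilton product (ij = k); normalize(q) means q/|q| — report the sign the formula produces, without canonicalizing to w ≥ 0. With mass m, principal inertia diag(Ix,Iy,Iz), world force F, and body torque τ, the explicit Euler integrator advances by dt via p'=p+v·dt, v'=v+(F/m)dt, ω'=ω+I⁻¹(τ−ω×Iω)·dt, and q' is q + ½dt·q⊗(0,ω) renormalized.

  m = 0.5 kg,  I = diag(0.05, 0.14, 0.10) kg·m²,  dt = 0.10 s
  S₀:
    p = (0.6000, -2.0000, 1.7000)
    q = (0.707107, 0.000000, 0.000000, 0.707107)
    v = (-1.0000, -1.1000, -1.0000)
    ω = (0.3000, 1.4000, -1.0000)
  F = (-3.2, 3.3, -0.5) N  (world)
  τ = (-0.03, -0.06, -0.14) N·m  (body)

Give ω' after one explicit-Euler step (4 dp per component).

angular accel α = (-1.7200, -0.5357, -1.7780)
ω' = ω + α·dt = (0.1280, 1.3464, -1.1778)

ω' = (0.1280, 1.3464, -1.1778)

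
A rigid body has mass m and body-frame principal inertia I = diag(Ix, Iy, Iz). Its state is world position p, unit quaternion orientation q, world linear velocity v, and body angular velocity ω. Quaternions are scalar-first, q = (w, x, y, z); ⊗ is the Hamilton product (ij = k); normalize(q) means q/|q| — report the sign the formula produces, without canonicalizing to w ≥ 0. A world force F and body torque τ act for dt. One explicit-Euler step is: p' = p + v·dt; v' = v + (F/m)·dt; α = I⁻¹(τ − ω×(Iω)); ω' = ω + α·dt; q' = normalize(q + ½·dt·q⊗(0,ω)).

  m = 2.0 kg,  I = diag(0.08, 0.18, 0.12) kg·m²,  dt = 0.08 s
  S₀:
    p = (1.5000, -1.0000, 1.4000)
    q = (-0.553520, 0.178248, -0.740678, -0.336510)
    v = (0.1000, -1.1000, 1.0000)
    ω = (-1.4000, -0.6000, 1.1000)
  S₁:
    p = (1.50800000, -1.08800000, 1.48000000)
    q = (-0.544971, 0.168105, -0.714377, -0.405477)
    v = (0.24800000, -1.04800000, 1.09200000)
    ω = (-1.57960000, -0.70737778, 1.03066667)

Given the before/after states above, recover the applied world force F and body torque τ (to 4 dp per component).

Δω = ω₁−ω₀ = (-0.17960000, -0.10737778, -0.06933333)
ω₀×(Iω₀) = (0.0396, 0.0616, 0.0840)
I·α + gyro = (-0.1400, -0.1800, -0.0200)
Δv = v₁−v₀ = (0.14800000, 0.05200000, 0.09200000)
applied force F = (3.7000, 1.3000, 2.3000)

F = (3.7000, 1.3000, 2.3000)
τ = (-0.1400, -0.1800, -0.0200)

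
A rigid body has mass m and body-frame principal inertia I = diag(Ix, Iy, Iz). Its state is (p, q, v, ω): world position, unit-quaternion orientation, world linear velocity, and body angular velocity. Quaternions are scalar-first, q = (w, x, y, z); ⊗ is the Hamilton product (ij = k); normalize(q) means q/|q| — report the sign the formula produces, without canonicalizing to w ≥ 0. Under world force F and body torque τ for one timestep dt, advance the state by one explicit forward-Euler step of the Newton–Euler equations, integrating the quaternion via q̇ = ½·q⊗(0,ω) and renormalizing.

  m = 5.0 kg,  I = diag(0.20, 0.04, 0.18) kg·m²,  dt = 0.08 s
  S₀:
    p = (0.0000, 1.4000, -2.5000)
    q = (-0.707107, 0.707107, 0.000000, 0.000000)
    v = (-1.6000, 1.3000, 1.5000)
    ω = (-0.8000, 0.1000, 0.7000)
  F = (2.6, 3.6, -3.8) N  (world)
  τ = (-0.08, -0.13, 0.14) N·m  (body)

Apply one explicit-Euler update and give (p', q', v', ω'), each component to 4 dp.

p' = (-0.1280, 1.5040, -2.3800)
q' = (-0.6839, 0.7291, -0.0226, -0.0170)
v' = (-1.5584, 1.3576, 1.4392)
ω' = (-0.8359, -0.1376, 0.7565)

ω×(Iω) gyroscopic = (0.0098, -0.0112, 0.0128)
angular accel α = (-0.4490, -2.9700, 0.7067)
ω' = ω + α·dt = (-0.8359, -0.1376, 0.7565)
q⊗(0,ω) = (0.5656856, 0.5656856, -0.5656856, -0.4242642)
q' = normalize(q + ½dt·q⊗(0,ω)) = (-0.6839, 0.7291, -0.0226, -0.0170)
linear accel F/m = (0.5200, 0.7200, -0.7600)
p + v·dt = (-0.1280, 1.5040, -2.3800)
v + (F/m)dt = (-1.5584, 1.3576, 1.4392)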